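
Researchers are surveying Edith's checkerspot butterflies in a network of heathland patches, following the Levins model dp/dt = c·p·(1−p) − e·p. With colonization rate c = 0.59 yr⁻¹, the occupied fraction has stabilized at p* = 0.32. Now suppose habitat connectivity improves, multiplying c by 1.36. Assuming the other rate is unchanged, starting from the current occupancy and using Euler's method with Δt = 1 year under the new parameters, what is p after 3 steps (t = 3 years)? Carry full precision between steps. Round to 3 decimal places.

0.436

Balance c(1−p*) = e gives e = 0.59×(1 − 0.32000) = 0.40120.
Starting from p₀ = 0.32000; update p ← p + (dp/dt)·Δt with the new parameters.
step 1: Δp = +0.04622, p = 0.36622
step 2: Δp = +0.03931, p = 0.40553
step 3: Δp = +0.03074, p = 0.43627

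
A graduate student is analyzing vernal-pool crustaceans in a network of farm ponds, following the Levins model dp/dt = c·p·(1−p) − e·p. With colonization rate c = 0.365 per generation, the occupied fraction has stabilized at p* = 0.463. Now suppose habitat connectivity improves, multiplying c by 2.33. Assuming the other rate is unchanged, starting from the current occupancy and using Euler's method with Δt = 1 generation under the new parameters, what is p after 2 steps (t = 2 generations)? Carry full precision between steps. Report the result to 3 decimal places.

Balance c(1−p*) = e gives e = 0.365×(1 − 0.46300) = 0.19600.
Starting from p₀ = 0.46300; update p ← p + (dp/dt)·Δt with the new parameters.
  1  |  dp/dt·Δt = +0.120698  |  p_1 = 0.583698
  2  |  dp/dt·Δt = +0.092247  |  p_2 = 0.675945

0.676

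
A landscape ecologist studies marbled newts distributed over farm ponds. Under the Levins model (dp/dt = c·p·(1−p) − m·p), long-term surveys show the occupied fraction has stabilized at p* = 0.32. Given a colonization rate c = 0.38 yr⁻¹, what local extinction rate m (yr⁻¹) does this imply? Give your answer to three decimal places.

0.258

At equilibrium c(1−p*) = m.
m = 0.38 × (1 − 0.32) = 0.38 × 0.6800 = 0.2584.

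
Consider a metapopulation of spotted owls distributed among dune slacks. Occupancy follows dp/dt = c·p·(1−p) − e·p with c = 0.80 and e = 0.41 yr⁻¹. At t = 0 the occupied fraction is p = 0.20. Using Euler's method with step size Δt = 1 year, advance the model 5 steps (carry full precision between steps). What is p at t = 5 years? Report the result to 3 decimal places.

Update rule: p ← p + [c·p·(1−p) − e·p]·Δt with Δt = 1.
t = 1: p = 0.20000 + (+0.04600) = 0.24600
t = 2: p = 0.24600 + (+0.04753) = 0.29353
t = 3: p = 0.29353 + (+0.04555) = 0.33908
t = 4: p = 0.33908 + (+0.04026) = 0.37934
t = 5: p = 0.37934 + (+0.03282) = 0.41216

0.412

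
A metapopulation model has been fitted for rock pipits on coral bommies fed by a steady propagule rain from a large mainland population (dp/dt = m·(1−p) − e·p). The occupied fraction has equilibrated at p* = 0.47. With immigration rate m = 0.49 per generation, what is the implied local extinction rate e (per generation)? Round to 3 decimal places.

0.553

At equilibrium m(1−p*) = e·p*, so e = m(1−p*)/p*.
e = 0.49 × 0.5300 / 0.47 = 0.5526.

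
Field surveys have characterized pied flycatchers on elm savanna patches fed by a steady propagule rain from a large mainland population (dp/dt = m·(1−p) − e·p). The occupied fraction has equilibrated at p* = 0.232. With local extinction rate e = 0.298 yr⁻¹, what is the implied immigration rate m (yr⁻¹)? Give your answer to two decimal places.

At equilibrium m(1−p*) = e·p*, so m = e·p*/(1−p*).
m = 0.298 × 0.232 / 0.7680 = 0.0691/0.7680 = 0.0900.

0.09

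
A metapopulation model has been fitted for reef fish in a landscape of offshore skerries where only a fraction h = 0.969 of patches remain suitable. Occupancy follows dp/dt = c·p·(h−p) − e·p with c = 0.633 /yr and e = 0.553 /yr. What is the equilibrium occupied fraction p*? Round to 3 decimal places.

Setting dp/dt = 0 and dividing by p* gives c·(h−p*) = e.
So p* = h − e/c = 0.969 − 0.553/0.633 = 0.969 − 0.8736 = 0.0954.

0.095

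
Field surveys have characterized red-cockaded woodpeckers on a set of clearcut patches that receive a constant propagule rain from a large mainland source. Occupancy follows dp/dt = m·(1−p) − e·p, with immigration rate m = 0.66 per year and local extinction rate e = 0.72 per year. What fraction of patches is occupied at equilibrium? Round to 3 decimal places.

0.478

At equilibrium the propagule rain into empty patches balances local extinction: m(1−p*) = e·p*.
p* = m/(m+e) = 0.66/(0.66+0.72) = 0.66/1.3800 = 0.4783.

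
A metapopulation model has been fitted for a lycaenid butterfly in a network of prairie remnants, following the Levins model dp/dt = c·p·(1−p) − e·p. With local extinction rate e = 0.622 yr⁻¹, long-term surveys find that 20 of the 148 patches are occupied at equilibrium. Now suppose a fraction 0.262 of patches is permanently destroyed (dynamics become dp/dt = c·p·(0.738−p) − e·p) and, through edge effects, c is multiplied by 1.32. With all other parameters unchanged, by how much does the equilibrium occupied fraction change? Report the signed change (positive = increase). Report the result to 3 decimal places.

-0.052

Observed p* = 20/148 = 0.13514.
Balance c(1−p*) = e gives c = e/(1 − 0.13514) = 0.622/0.86486 = 0.71919.
New p* = 0.738 − e/c = 0.738 − 0.62200/0.94933 = 0.08280.
Δp* = 0.08280 − 0.13514 = -0.05234.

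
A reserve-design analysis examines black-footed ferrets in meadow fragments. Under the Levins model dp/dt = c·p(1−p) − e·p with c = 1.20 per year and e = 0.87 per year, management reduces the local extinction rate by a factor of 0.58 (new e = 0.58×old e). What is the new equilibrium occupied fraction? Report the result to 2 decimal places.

0.58

Before: p* = 1 − 0.87/1.20 = 0.2750.
After the change, c = 1.2, e = 0.5046, so p* = 1 − 0.5046/1.2 = 0.5795.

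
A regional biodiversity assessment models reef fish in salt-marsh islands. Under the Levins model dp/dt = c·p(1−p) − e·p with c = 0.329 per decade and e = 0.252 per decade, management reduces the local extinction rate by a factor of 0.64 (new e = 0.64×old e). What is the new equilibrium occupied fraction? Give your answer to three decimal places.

0.510

Before: p* = 1 − 0.252/0.329 = 0.2340.
After the change, c = 0.329, e = 0.16128, so p* = 1 − 0.16128/0.329 = 0.5098.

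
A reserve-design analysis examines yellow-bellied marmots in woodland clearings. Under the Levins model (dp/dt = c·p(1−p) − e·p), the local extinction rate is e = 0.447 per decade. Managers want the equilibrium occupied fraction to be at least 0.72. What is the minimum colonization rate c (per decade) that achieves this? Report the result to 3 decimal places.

1.596

p* = 1 − e/c ≥ 0.72 requires e/c ≤ 0.2800, i.e. c ≥ e/0.2800.
c_min = 0.447/0.2800 = 1.5964.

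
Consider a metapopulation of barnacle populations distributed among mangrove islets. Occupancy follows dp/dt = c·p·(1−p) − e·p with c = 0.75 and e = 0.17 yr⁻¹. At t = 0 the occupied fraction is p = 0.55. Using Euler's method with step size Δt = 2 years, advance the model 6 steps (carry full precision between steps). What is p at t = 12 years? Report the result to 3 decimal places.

0.773

Update rule: p ← p + [c·p·(1−p) − e·p]·Δt with Δt = 2.
step 1: Δp = +0.18425, p = 0.73425
step 2: Δp = +0.04305, p = 0.77730
step 3: Δp = -0.00462, p = 0.77268
step 4: Δp = +0.00076, p = 0.77344
step 5: Δp = -0.00012, p = 0.77332
step 6: Δp = +0.00002, p = 0.77334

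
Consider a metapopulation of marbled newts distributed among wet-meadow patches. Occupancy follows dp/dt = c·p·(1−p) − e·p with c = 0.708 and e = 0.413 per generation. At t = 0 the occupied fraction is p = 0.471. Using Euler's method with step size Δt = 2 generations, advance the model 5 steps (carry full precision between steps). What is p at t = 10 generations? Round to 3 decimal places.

0.417

Update rule: p ← p + [c·p·(1−p) − e·p]·Δt with Δt = 2.
  1  |  dp/dt·Δt = -0.036237  |  p_1 = 0.434763
  2  |  dp/dt·Δt = -0.011141  |  p_2 = 0.423623
  3  |  dp/dt·Δt = -0.004172  |  p_3 = 0.419450
  4  |  dp/dt·Δt = -0.001653  |  p_4 = 0.417797
  5  |  dp/dt·Δt = -0.000669  |  p_5 = 0.417128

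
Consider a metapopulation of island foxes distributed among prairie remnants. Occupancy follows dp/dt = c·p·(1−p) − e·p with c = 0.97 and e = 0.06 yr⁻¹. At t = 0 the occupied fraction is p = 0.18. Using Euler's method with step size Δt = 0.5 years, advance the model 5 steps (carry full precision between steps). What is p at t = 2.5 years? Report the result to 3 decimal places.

0.637

Update rule: p ← p + [c·p·(1−p) − e·p]·Δt with Δt = 0.5.
p: 0.18000 → 0.24619  (Δp = +0.06619)
p: 0.24619 → 0.32881  (Δp = +0.08262)
p: 0.32881 → 0.42598  (Δp = +0.09717)
p: 0.42598 → 0.53179  (Δp = +0.10581)
p: 0.53179 → 0.63660  (Δp = +0.10481)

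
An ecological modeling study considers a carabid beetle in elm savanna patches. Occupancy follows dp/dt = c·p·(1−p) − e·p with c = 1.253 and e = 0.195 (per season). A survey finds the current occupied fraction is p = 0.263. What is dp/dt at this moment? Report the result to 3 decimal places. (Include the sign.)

0.192

Colonization term: c·p·(1−p) = 1.253×0.263×0.7370 = 0.24287.
Extinction term: e·p = 0.05129.
dp/dt = 0.24287 − 0.05129 = 0.19159.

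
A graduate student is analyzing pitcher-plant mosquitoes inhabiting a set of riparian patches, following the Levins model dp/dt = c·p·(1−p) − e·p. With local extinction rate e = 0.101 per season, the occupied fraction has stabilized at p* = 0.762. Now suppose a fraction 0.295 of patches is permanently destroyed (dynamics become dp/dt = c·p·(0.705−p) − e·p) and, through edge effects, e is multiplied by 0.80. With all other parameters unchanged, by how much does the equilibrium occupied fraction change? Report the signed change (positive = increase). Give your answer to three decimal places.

Balance c(1−p*) = e gives c = e/(1 − 0.76200) = 0.101/0.23800 = 0.42437.
New p* = 0.705 − e/c = 0.705 − 0.08080/0.42437 = 0.51460.
Δp* = 0.51460 − 0.76200 = -0.24740.

-0.247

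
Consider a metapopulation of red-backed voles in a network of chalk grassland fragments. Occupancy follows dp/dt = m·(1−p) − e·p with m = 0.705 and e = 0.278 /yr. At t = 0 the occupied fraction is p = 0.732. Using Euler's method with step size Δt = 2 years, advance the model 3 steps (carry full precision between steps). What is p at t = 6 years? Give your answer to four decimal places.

0.7038

Update rule: p ← p + [m·(1−p) − e·p]·Δt with Δt = 2.
p: 0.73200 → 0.70289  (Δp = -0.02911)
p: 0.70289 → 0.73101  (Δp = +0.02812)
p: 0.73101 → 0.70384  (Δp = -0.02717)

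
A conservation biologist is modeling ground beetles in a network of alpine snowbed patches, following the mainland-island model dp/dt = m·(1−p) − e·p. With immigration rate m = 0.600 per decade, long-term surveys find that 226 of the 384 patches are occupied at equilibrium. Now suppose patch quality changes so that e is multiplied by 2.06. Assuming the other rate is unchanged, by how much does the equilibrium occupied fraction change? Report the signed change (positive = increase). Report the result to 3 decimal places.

-0.179

Observed p* = 226/384 = 0.58854.
Balance m(1−p*) = e·p* gives e = m(1−p*)/p* = 0.600×0.41146/0.58854 = 0.41947.
New p* = m/(m+e) = 0.60000/(0.60000+0.86411) = 0.40981.
Δp* = 0.40981 − 0.58854 = -0.17873.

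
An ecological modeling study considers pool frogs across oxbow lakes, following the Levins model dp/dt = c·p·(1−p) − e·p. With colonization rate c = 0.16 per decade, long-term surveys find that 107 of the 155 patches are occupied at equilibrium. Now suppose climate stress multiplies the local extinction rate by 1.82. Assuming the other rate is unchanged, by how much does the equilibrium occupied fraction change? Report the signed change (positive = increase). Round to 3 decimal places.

Observed p* = 107/155 = 0.69032.
Balance c(1−p*) = e gives e = 0.16×(1 − 0.69032) = 0.04955.
New p* = 1 − e/c = 1 − 0.09018/0.16000 = 0.43638.
Δp* = 0.43638 − 0.69032 = -0.25394.

-0.254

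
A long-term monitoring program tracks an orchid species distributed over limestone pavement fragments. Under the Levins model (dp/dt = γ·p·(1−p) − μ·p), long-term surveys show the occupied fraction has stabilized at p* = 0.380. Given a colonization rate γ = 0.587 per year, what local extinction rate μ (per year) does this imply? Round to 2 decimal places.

0.36

At equilibrium γ(1−p*) = μ.
μ = 0.587 × (1 − 0.380) = 0.587 × 0.6200 = 0.3639.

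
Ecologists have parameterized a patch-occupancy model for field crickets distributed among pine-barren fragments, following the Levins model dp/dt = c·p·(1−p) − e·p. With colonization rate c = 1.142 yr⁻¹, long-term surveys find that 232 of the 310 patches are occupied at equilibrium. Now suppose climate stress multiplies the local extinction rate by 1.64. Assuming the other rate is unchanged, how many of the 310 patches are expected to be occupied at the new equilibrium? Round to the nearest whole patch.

182

Observed p* = 232/310 = 0.74839.
Balance c(1−p*) = e gives e = 1.142×(1 − 0.74839) = 0.28734.
New p* = 1 − e/c = 1 − 0.47124/1.14200 = 0.58736.
Expected occupied = 310 × 0.58736 = 182.08 ≈ 182.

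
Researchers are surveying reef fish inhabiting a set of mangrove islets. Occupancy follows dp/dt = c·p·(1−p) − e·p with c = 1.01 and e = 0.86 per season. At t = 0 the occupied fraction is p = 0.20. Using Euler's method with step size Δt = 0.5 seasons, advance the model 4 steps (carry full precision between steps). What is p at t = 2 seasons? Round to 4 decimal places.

0.1827

Update rule: p ← p + [c·p·(1−p) − e·p]·Δt with Δt = 0.5.
t = 0.5: p = 0.20000 + (-0.00520) = 0.19480
t = 1: p = 0.19480 + (-0.00455) = 0.19025
t = 1.5: p = 0.19025 + (-0.00401) = 0.18624
t = 2: p = 0.18624 + (-0.00355) = 0.18269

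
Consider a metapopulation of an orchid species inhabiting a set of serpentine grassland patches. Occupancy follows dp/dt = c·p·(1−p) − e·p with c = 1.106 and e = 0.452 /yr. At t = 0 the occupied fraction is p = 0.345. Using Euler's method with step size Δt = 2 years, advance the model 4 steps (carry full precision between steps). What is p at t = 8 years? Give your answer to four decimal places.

Update rule: p ← p + [c·p·(1−p) − e·p]·Δt with Δt = 2.
p: 0.34500 → 0.53298  (Δp = +0.18798)
p: 0.53298 → 0.60176  (Δp = +0.06878)
p: 0.60176 → 0.58786  (Δp = -0.01390)
p: 0.58786 → 0.59236  (Δp = +0.00449)

0.5924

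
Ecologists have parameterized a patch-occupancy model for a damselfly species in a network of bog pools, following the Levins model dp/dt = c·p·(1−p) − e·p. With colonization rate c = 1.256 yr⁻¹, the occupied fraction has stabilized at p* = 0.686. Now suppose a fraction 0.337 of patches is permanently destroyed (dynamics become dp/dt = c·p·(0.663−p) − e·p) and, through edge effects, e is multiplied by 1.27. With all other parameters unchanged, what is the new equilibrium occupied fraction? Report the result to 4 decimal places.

0.2642

Balance c(1−p*) = e gives e = 1.256×(1 − 0.68600) = 0.39438.
New p* = 0.663 − e/c = 0.663 − 0.50086/1.25600 = 0.26423.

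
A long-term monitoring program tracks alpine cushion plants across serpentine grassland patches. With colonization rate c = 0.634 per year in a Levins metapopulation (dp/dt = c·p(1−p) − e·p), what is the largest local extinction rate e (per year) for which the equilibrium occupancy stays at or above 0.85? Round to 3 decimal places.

1 − e/c ≥ 0.85 ⇒ e ≤ c(1 − 0.85) = 0.634 × 0.1500.
e_max = 0.0951.

0.095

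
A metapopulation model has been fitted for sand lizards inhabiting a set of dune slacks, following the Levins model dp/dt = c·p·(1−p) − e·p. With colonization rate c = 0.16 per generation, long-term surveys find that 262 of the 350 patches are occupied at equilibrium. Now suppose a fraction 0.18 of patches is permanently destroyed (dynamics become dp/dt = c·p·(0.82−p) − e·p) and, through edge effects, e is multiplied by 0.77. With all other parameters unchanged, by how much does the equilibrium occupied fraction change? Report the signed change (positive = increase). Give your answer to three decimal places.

-0.122

Observed p* = 262/350 = 0.74857.
Balance c(1−p*) = e gives e = 0.16×(1 − 0.74857) = 0.04023.
New p* = 0.82 − e/c = 0.82 − 0.03098/0.16000 = 0.62637.
Δp* = 0.62637 − 0.74857 = -0.12220.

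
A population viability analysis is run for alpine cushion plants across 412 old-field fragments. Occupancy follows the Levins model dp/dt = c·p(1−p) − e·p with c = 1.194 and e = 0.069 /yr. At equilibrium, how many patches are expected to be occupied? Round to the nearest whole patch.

p* = 1 − e/c = 1 − 0.069/1.194 = 0.9422.
Expected occupied patches = N × p* = 412 × 0.9422 = 388.19 ≈ 388.

388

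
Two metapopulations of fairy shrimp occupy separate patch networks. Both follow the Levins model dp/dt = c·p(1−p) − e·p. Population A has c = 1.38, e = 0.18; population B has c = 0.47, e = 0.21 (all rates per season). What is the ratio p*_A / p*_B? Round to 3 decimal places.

A: p*_A = 1 − 0.18/1.38 = 0.8696.
B: p*_B = 1 − 0.21/0.47 = 0.5532.
p*_A / p*_B = 0.8696/0.5532 = 1.5719.

1.572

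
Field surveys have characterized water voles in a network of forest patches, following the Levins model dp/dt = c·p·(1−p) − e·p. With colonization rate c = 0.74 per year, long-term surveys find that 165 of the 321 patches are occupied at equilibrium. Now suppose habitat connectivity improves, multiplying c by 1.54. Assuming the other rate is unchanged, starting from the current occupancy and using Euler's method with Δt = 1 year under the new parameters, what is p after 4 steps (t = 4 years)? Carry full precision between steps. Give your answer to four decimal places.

Observed p* = 165/321 = 0.51402.
Balance c(1−p*) = e gives e = 0.74×(1 − 0.51402) = 0.35963.
Starting from p₀ = 0.51402; update p ← p + (dp/dt)·Δt with the new parameters.
step 1: Δp = +0.09982, p = 0.61384
step 2: Δp = +0.04938, p = 0.66322
step 3: Δp = +0.01603, p = 0.67925
step 4: Δp = +0.00401, p = 0.68326

0.6833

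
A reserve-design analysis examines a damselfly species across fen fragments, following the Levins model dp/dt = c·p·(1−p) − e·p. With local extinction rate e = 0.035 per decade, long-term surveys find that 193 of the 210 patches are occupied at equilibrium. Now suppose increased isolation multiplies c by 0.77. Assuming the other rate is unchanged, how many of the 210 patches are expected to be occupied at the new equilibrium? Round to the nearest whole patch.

188

Observed p* = 193/210 = 0.91905.
Balance c(1−p*) = e gives c = e/(1 − 0.91905) = 0.035/0.08095 = 0.43237.
New p* = 1 − e/c = 1 − 0.03500/0.33292 = 0.89487.
Expected occupied = 210 × 0.89487 = 187.92 ≈ 188.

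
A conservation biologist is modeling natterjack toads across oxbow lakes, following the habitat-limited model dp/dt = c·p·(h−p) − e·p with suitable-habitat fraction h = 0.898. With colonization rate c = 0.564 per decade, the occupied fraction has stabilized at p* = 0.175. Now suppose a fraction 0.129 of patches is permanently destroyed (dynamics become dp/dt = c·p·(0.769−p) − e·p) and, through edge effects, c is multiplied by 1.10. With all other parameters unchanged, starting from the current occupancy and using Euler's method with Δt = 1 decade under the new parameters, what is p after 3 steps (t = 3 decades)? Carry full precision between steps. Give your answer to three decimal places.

0.157

Balance c(h−p*) = e gives e = 0.564×(0.898 − 0.17500) = 0.40777.
Starting from p₀ = 0.17500; update p ← p + (dp/dt)·Δt with the new parameters.
step 1: Δp = -0.00687, p = 0.16813
step 2: Δp = -0.00588, p = 0.16225
step 3: Δp = -0.00509, p = 0.15716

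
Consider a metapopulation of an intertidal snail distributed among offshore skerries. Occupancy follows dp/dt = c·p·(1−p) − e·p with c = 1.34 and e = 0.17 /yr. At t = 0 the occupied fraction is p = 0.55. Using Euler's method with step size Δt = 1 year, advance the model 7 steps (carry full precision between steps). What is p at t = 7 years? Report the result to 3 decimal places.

Update rule: p ← p + [c·p·(1−p) − e·p]·Δt with Δt = 1.
step 1: Δp = +0.23815, p = 0.78815
step 2: Δp = +0.08975, p = 0.87790
step 3: Δp = -0.00561, p = 0.87229
step 4: Δp = +0.00098, p = 0.87328
step 5: Δp = -0.00017, p = 0.87311
step 6: Δp = +0.00003, p = 0.87314
step 7: Δp = -0.00000, p = 0.87313

0.873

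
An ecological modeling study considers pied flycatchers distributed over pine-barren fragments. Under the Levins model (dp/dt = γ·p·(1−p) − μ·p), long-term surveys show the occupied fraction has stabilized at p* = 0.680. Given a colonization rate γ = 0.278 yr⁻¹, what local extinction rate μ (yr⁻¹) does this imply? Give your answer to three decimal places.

0.089

At equilibrium γ(1−p*) = μ.
μ = 0.278 × (1 − 0.680) = 0.278 × 0.3200 = 0.0890.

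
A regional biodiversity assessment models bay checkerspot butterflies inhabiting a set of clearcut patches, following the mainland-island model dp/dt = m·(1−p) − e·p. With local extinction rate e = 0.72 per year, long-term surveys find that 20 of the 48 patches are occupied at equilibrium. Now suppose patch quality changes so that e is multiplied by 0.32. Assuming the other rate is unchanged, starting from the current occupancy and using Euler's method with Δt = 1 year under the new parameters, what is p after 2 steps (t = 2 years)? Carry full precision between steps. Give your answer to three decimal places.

Observed p* = 20/48 = 0.41667.
Balance m(1−p*) = e·p* gives m = e·p*/(1−p*) = 0.72×0.41667/0.58333 = 0.51429.
Starting from p₀ = 0.41667; update p ← p + (dp/dt)·Δt with the new parameters.
t = 1: p = 0.41667 + (+0.20400) = 0.62067
t = 2: p = 0.62067 + (+0.05208) = 0.67275

0.673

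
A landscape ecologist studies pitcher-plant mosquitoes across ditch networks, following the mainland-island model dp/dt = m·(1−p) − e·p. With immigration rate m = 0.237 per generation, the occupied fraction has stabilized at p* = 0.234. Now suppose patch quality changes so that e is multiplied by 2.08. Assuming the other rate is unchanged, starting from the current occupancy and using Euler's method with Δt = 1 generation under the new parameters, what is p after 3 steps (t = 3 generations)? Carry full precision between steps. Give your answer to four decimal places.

Balance m(1−p*) = e·p* gives e = m(1−p*)/p* = 0.237×0.76600/0.23400 = 0.77582.
Starting from p₀ = 0.23400; update p ← p + (dp/dt)·Δt with the new parameters.
t = 1: p = 0.23400 + (-0.19607) = 0.03793
t = 2: p = 0.03793 + (+0.16679) = 0.20473
t = 3: p = 0.20473 + (-0.14189) = 0.06284

0.0628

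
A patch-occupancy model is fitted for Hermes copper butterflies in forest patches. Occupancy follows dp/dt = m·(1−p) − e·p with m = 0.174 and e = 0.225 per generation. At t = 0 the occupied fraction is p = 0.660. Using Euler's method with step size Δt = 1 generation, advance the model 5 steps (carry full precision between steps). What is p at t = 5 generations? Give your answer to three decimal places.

0.454

Update rule: p ← p + [m·(1−p) − e·p]·Δt with Δt = 1.
p: 0.66000 → 0.57066  (Δp = -0.08934)
p: 0.57066 → 0.51697  (Δp = -0.05369)
p: 0.51697 → 0.48470  (Δp = -0.03227)
p: 0.48470 → 0.46530  (Δp = -0.01939)
p: 0.46530 → 0.45365  (Δp = -0.01166)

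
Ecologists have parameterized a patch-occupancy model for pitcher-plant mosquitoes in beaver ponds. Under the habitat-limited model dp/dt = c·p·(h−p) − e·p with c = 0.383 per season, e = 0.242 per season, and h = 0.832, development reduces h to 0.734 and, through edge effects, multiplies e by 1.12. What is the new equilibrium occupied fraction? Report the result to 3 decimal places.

0.026

Before: p* = h − e/c = 0.832 − 0.242/0.383 = 0.832 − 0.6319 = 0.2001.
After: c = 0.383, e = 0.27104, h = 0.734; p* = 0.734 − 0.27104/0.383 = 0.0263.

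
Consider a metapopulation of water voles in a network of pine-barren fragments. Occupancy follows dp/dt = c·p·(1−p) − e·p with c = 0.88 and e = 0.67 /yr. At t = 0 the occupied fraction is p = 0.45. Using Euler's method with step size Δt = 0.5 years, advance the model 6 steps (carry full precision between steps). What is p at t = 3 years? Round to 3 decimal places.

0.310

Update rule: p ← p + [c·p·(1−p) − e·p]·Δt with Δt = 0.5.
t = 0.5: p = 0.45000 + (-0.04185) = 0.40815
t = 1: p = 0.40815 + (-0.03044) = 0.37771
t = 1.5: p = 0.37771 + (-0.02311) = 0.35460
t = 2: p = 0.35460 + (-0.01809) = 0.33650
t = 2.5: p = 0.33650 + (-0.01449) = 0.32201
t = 3: p = 0.32201 + (-0.01181) = 0.31020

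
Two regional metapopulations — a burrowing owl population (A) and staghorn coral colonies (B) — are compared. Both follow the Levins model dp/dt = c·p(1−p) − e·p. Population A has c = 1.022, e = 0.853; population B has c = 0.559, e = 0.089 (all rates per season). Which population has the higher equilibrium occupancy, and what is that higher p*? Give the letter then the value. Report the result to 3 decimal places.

B, 0.841

A: p*_A = 1 − 0.853/1.022 = 0.1654.
B: p*_B = 1 − 0.089/0.559 = 0.8408.
B is higher at 0.8408.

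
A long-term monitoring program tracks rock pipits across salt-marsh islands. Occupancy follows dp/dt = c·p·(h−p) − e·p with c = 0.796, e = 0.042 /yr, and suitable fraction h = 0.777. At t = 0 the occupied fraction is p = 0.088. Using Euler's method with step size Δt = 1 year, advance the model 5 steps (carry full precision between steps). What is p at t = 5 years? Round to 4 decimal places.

0.4800

Update rule: p ← p + [c·p·(h−p) − e·p]·Δt with Δt = 1.
p: 0.08800 → 0.13257  (Δp = +0.04457)
p: 0.13257 → 0.19500  (Δp = +0.06243)
p: 0.19500 → 0.27715  (Δp = +0.08215)
p: 0.27715 → 0.37578  (Δp = +0.09863)
p: 0.37578 → 0.48001  (Δp = +0.10423)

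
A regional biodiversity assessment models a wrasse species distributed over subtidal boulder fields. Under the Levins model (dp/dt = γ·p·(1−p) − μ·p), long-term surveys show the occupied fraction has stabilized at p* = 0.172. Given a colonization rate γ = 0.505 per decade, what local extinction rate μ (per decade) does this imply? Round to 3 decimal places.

At equilibrium γ(1−p*) = μ.
μ = 0.505 × (1 − 0.172) = 0.505 × 0.8280 = 0.4181.

0.418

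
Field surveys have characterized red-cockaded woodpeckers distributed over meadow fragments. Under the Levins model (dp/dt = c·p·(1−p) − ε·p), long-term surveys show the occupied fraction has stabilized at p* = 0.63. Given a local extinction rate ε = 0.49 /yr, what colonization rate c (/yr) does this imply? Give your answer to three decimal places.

1.324

At equilibrium c(1−p*) = ε, so c = ε/(1−p*).
c = 0.49/(1 − 0.63) = 0.49/0.3700 = 1.3243.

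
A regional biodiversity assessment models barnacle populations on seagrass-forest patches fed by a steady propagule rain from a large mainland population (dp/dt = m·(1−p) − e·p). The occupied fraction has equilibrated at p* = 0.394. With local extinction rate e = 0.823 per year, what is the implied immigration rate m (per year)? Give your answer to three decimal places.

0.535

At equilibrium m(1−p*) = e·p*, so m = e·p*/(1−p*).
m = 0.823 × 0.394 / 0.6060 = 0.3243/0.6060 = 0.5351.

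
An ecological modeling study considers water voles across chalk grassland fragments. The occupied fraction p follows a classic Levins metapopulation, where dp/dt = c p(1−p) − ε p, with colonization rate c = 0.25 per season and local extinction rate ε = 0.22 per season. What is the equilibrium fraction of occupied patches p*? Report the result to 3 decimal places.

0.120

Setting dp/dt = 0 and dividing through by p* gives c·(1−p*) = ε.
So p* = 1 − ε/c = 1 − 0.22/0.25 = 1 − 0.8800 = 0.1200.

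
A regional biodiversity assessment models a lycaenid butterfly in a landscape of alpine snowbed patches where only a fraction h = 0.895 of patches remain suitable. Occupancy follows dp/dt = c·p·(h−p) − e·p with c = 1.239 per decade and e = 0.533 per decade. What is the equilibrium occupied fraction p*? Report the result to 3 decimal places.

0.465

Setting dp/dt = 0 and dividing by p* gives c·(h−p*) = e.
So p* = h − e/c = 0.895 − 0.533/1.239 = 0.895 − 0.4302 = 0.4648.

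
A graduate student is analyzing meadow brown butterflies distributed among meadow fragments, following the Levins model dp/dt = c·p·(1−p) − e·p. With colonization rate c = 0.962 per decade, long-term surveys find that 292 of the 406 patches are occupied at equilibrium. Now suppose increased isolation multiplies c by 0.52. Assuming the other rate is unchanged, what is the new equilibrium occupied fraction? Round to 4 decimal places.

0.4600

Observed p* = 292/406 = 0.71921.
Balance c(1−p*) = e gives e = 0.962×(1 − 0.71921) = 0.27012.
New p* = 1 − e/c = 1 − 0.27012/0.50024 = 0.46002.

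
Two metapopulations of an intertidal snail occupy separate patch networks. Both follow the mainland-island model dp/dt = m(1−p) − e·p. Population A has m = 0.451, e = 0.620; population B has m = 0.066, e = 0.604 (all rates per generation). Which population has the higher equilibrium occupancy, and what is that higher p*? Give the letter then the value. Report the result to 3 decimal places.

A: p*_A = m/(m+e) = 0.451/1.0710 = 0.4211.
B: p*_B = 0.066/0.6700 = 0.0985.
A is higher at 0.4211.

A, 0.421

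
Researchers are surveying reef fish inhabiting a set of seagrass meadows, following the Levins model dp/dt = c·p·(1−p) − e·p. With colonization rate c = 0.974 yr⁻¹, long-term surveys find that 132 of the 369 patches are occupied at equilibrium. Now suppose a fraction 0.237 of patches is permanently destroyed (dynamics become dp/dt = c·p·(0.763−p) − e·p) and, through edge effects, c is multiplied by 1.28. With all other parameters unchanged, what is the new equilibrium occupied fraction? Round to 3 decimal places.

Observed p* = 132/369 = 0.35772.
Balance c(1−p*) = e gives e = 0.974×(1 − 0.35772) = 0.62558.
New p* = 0.763 − e/c = 0.763 − 0.62558/1.24672 = 0.26122.

0.261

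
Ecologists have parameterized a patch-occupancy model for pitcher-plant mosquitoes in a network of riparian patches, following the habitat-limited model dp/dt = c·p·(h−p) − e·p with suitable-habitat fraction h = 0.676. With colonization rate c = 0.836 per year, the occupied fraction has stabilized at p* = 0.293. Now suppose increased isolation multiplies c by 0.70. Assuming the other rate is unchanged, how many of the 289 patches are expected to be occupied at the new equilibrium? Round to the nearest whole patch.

37

Balance c(h−p*) = e gives e = 0.836×(0.676 − 0.29300) = 0.32019.
New p* = 0.676 − e/c = 0.676 − 0.32019/0.58520 = 0.12885.
Expected occupied = 289 × 0.12885 = 37.24 ≈ 37.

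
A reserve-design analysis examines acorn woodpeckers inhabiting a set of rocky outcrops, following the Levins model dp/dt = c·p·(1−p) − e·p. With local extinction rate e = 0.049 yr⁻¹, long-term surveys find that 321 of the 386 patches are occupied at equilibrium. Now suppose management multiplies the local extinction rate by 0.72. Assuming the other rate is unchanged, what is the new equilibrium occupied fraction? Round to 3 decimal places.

Observed p* = 321/386 = 0.83161.
Balance c(1−p*) = e gives c = e/(1 − 0.83161) = 0.049/0.16839 = 0.29099.
New p* = 1 − e/c = 1 − 0.03528/0.29099 = 0.87876.

0.879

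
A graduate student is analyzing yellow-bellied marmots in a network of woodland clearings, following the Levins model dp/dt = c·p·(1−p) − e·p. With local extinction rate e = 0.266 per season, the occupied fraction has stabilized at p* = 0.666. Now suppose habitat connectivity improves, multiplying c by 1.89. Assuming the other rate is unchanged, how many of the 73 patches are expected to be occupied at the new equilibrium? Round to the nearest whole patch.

60

Balance c(1−p*) = e gives c = e/(1 − 0.66600) = 0.266/0.33400 = 0.79641.
New p* = 1 − e/c = 1 − 0.26600/1.50521 = 0.82328.
Expected occupied = 73 × 0.82328 = 60.10 ≈ 60.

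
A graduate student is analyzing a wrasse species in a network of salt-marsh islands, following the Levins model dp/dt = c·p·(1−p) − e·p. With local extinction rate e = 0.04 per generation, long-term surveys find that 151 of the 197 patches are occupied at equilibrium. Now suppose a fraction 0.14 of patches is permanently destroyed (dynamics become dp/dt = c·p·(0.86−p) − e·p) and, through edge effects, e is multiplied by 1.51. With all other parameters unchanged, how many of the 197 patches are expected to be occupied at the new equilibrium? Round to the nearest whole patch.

100

Observed p* = 151/197 = 0.76650.
Balance c(1−p*) = e gives c = e/(1 − 0.76650) = 0.04/0.23350 = 0.17131.
New p* = 0.86 − e/c = 0.86 − 0.06040/0.17131 = 0.50742.
Expected occupied = 197 × 0.50742 = 99.96 ≈ 100.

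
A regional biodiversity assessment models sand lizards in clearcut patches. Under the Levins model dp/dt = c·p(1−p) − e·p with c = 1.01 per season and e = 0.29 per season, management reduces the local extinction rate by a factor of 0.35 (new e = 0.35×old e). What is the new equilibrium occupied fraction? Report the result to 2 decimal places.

0.90

Before: p* = 1 − 0.29/1.01 = 0.7129.
After the change, c = 1.01, e = 0.1015, so p* = 1 − 0.1015/1.01 = 0.8995.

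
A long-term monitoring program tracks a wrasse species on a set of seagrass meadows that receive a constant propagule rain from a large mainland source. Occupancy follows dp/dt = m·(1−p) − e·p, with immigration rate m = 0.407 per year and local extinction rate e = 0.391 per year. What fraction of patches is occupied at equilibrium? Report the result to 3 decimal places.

At equilibrium the propagule rain into empty patches balances local extinction: m(1−p*) = e·p*.
p* = m/(m+e) = 0.407/(0.407+0.391) = 0.407/0.7980 = 0.5100.

0.510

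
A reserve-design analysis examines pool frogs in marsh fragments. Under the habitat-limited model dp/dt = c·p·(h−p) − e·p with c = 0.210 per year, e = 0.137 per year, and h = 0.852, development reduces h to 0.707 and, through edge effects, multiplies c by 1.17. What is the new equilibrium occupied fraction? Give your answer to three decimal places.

0.149

Before: p* = h − e/c = 0.852 − 0.137/0.210 = 0.852 − 0.6524 = 0.1996.
After: c = 0.2457, e = 0.137, h = 0.707; p* = 0.707 − 0.137/0.2457 = 0.1494.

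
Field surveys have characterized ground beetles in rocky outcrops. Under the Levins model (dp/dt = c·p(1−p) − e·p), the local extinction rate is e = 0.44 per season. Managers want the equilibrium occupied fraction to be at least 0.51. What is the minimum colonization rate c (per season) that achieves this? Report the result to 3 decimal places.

0.898

p* = 1 − e/c ≥ 0.51 requires e/c ≤ 0.4900, i.e. c ≥ e/0.4900.
c_min = 0.44/0.4900 = 0.8980.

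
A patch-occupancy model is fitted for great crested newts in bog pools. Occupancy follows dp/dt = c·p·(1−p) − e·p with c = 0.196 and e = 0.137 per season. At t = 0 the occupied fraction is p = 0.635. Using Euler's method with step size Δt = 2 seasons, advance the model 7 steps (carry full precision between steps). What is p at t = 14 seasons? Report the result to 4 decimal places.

0.3777

Update rule: p ← p + [c·p·(1−p) − e·p]·Δt with Δt = 2.
  1  |  dp/dt·Δt = -0.083134  |  p_1 = 0.551866
  2  |  dp/dt·Δt = -0.054266  |  p_2 = 0.497600
  3  |  dp/dt·Δt = -0.038345  |  p_3 = 0.459255
  4  |  dp/dt·Δt = -0.028487  |  p_4 = 0.430769
  5  |  dp/dt·Δt = -0.021909  |  p_5 = 0.408859
  6  |  dp/dt·Δt = -0.017284  |  p_6 = 0.391576
  7  |  dp/dt·Δt = -0.013900  |  p_7 = 0.377676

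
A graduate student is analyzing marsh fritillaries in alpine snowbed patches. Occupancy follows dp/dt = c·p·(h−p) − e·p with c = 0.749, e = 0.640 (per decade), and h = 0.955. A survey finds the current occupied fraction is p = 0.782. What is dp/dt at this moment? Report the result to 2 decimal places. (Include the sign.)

-0.40

Colonization term: c·p·(h−p) = 0.749×0.782×0.1730 = 0.10133.
Extinction term: e·p = 0.50048.
dp/dt = 0.10133 − 0.50048 = -0.39915.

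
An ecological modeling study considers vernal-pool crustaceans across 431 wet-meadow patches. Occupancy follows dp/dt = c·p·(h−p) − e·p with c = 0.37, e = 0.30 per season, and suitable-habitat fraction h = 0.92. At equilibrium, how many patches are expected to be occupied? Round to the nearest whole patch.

p* = h − e/c = 0.92 − 0.8108 = 0.1092.
Expected occupied patches = N × p* = 431 × 0.1092 = 47.06 ≈ 47.

47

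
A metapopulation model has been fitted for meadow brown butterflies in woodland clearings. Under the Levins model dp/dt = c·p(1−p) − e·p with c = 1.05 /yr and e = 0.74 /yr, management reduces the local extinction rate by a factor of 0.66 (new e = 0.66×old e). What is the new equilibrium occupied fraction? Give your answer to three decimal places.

Before: p* = 1 − 0.74/1.05 = 0.2952.
After the change, c = 1.05, e = 0.4884, so p* = 1 − 0.4884/1.05 = 0.5349.

0.535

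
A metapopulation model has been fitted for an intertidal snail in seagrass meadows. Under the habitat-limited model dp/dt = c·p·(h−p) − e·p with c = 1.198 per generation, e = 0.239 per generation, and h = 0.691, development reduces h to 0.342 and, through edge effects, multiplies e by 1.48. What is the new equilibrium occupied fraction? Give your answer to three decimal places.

0.047

Before: p* = h − e/c = 0.691 − 0.239/1.198 = 0.691 − 0.1995 = 0.4915.
After: c = 1.198, e = 0.35372, h = 0.342; p* = 0.342 − 0.35372/1.198 = 0.0467.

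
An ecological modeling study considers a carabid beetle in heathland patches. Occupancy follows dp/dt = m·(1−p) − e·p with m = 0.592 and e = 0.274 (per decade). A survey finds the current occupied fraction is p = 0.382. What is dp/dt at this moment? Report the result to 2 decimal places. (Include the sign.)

Colonization term: m·(1−p) = 0.592×0.6180 = 0.36586.
Extinction term: e·p = 0.10467.
dp/dt = 0.36586 − 0.10467 = 0.26119.

0.26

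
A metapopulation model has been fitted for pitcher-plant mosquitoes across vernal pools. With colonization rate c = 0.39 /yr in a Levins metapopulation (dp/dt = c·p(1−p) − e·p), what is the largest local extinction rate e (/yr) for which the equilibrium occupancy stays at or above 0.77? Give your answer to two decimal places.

0.09

1 − e/c ≥ 0.77 ⇒ e ≤ c(1 − 0.77) = 0.39 × 0.2300.
e_max = 0.0897.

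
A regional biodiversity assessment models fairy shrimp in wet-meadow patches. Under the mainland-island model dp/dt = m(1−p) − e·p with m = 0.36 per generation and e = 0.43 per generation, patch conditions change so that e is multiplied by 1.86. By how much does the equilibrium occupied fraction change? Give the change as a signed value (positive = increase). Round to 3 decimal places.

-0.145

Before: p* = 0.36/(0.36+0.43) = 0.4557.
After: m = 0.36, e = 0.7998; p* = 0.36/1.1598 = 0.3104.
Δp* = 0.3104 − 0.4557 = -0.1453.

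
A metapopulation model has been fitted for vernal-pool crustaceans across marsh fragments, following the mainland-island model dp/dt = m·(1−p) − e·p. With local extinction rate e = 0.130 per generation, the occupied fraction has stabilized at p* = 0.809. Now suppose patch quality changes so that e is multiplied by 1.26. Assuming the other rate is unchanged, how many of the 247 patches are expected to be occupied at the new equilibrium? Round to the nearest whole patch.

190

Balance m(1−p*) = e·p* gives m = e·p*/(1−p*) = 0.130×0.80900/0.19100 = 0.55063.
New p* = m/(m+e) = 0.55063/(0.55063+0.16380) = 0.77073.
Expected occupied = 247 × 0.77073 = 190.37 ≈ 190.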